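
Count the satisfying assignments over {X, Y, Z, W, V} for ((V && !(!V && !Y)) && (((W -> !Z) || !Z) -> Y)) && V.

10

Initial set: {T (((V && !(!V && !Y)) && (((W -> !Z) || !Z) -> Y)) && V)}.
T (((V && !(!V && !Y)) && (((W -> !Z) || !Z) -> Y)) && V): α-rule — add T ((V && !(!V && !Y)) && (((W -> !Z) || !Z) -> Y)), T V.
T ((V && !(!V && !Y)) && (((W -> !Z) || !Z) -> Y)): α-rule — add T (V && !(!V && !Y)), T (((W -> !Z) || !Z) -> Y).
T (V && !(!V && !Y)): α-rule — add T V, T !(!V && !Y).
T (((W -> !Z) || !Z) -> Y): β-rule — branch into F ((W -> !Z) || !Z)  //  T Y.
  branch 1 (add F ((W -> !Z) || !Z)):
    F ((W -> !Z) || !Z): α-rule — add F (W -> !Z), F !Z.
    F (W -> !Z): α-rule — add T W, F !Z.
    T !(!V && !Y): β-rule — branch into F !V  //  F !Y.
      branch 1.1 (add F !V):
        ○ open, literals {V=T, W=T, Z=T}.
      branch 1.2 (add F !Y):
        ○ open, literals {V=T, W=T, Y=T, Z=T}.
  branch 2 (add T Y):
    T !(!V && !Y): β-rule — branch into F !V  //  F !Y.
      branch 2.1 (add F !V):
        ○ open, literals {V=T, Y=T}.
      branch 2.2 (add F !Y):
        ○ open, literals {V=T, Y=T}.
0 branches closed, 4 open.
Each open branch fixes some atoms; the unmentioned ones are free. Counting distinct full assignments: branch {V=T, W=T, Z=T} (X, Y) contributes 4 new; branch {V=T, W=T, Y=T, Z=T} (X) contributes 0 new; branch {V=T, Y=T} (X, Z, W) contributes 6 new; branch {V=T, Y=T} (X, Z, W) contributes 0 new. Total: 10.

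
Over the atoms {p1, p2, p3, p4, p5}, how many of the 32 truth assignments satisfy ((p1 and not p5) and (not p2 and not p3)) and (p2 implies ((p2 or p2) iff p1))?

2

Initial set: {(((p1 and not p5) and (not p2 and not p3)) and (p2 implies ((p2 or p2) iff p1)))}.
(((p1 and not p5) and (not p2 and not p3)) and (p2 implies ((p2 or p2) iff p1))): α-rule — add ((p1 and not p5) and (not p2 and not p3)), (p2 implies ((p2 or p2) iff p1)).
((p1 and not p5) and (not p2 and not p3)): α-rule — add (p1 and not p5), (not p2 and not p3).
(p1 and not p5): α-rule — add p1, not p5.
(not p2 and not p3): α-rule — add not p2, not p3.
(p2 implies ((p2 or p2) iff p1)): β-rule — branch into not p2  //  ((p2 or p2) iff p1).
  branch 1 (add not p2):
    ○ open, literals {p1=true, p2=false, p3=false, p5=false}.
  branch 2 (add ((p2 or p2) iff p1)):
    ((p2 or p2) iff p1): β-rule — branch into (p2 or p2), p1  //  not (p2 or p2), not p1.
      branch 2.1 (add (p2 or p2), p1):
        (p2 or p2): β-rule — branch into p2  //  p2.
          branch 2.1.1 (add p2):
            × closes — contains both p2 and not p2.
          branch 2.1.2 (add p2):
            × closes — contains both p2 and not p2.
      branch 2.2 (add not (p2 or p2), not p1):
        × closes — contains both p1 and not p1.
3 branches closed, 1 open.
Each open branch fixes some atoms; the unmentioned ones are free. Counting distinct full assignments: branch {p1=true, p2=false, p3=false, p5=false} (p4) contributes 2 new. Total: 2.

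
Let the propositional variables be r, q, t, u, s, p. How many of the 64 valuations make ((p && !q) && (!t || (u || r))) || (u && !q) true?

Initial set: {(((p && !q) && (!t || (u || r))) || (u && !q))}.
(((p && !q) && (!t || (u || r))) || (u && !q)): β-rule — branch into ((p && !q) && (!t || (u || r)))  //  (u && !q).
  branch 1 (add ((p && !q) && (!t || (u || r)))):
    ((p && !q) && (!t || (u || r))): α-rule — add (p && !q), (!t || (u || r)).
    (p && !q): α-rule — add p, !q.
    (!t || (u || r)): β-rule — branch into !t  //  (u || r).
      branch 1.1 (add !t):
        ○ open, literals {p=T, q=F, t=F}.
      branch 1.2 (add (u || r)):
        (u || r): β-rule — branch into u  //  r.
          branch 1.2.1 (add u):
            ○ open, literals {p=T, q=F, u=T}.
          branch 1.2.2 (add r):
            ○ open, literals {p=T, q=F, r=T}.
  branch 2 (add (u && !q)):
    (u && !q): α-rule — add u, !q.
    ○ open, literals {q=F, u=T}.
0 branches closed, 4 open.
Each open branch fixes some atoms; the unmentioned ones are free. Counting distinct full assignments: branch {p=T, q=F, t=F} (r, u, s) contributes 8 new; branch {p=T, q=F, u=T} (r, t, s) contributes 4 new; branch {p=T, q=F, r=T} (t, u, s) contributes 2 new; branch {q=F, u=T} (r, t, s, p) contributes 8 new. Total: 22.

22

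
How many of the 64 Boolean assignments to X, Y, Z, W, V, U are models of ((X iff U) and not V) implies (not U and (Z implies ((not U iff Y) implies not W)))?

55

Initial set: {(((X iff U) and not V) implies (not U and (Z implies ((not U iff Y) implies not W))))}.
(((X iff U) and not V) implies (not U and (Z implies ((not U iff Y) implies not W)))): β-rule — branch into not ((X iff U) and not V)  //  (not U and (Z implies ((not U iff Y) implies not W))).
  branch 1 (add not ((X iff U) and not V)):
    not ((X iff U) and not V): β-rule — branch into not (X iff U)  //  not not V.
      branch 1.1 (add not (X iff U)):
        not (X iff U): β-rule — branch into X, not U  //  not X, U.
          branch 1.1.1 (add X, not U):
            ○ open, literals {U=false, X=true}.
          branch 1.1.2 (add not X, U):
            ○ open, literals {U=true, X=false}.
      branch 1.2 (add not not V):
        ○ open, literals {V=true}.
  branch 2 (add (not U and (Z implies ((not U iff Y) implies not W)))):
    (not U and (Z implies ((not U iff Y) implies not W))): α-rule — add not U, (Z implies ((not U iff Y) implies not W)).
    (Z implies ((not U iff Y) implies not W)): β-rule — branch into not Z  //  ((not U iff Y) implies not W).
      branch 2.1 (add not Z):
        ○ open, literals {U=false, Z=false}.
      branch 2.2 (add ((not U iff Y) implies not W)):
        ((not U iff Y) implies not W): β-rule — branch into not (not U iff Y)  //  not W.
          branch 2.2.1 (add not (not U iff Y)):
            not (not U iff Y): β-rule — branch into not U, not Y  //  not not U, Y.
              branch 2.2.1.1 (add not U, not Y):
                ○ open, literals {U=false, Y=false}.
              branch 2.2.1.2 (add not not U, Y):
                × closes — contains both U and not U.
          branch 2.2.2 (add not W):
            ○ open, literals {U=false, W=false}.
1 branch closed, 6 open.
Each open branch fixes some atoms; the unmentioned ones are free. Counting distinct full assignments: branch {U=false, X=true} (Y, Z, W, V) contributes 16 new; branch {U=true, X=false} (Y, Z, W, V) contributes 16 new; branch {V=true} (X, Y, Z, W, U) contributes 16 new; branch {U=false, Z=false} (X, Y, W, V) contributes 4 new; branch {U=false, Y=false} (X, Z, W, V) contributes 2 new; branch {U=false, W=false} (X, Y, Z, V) contributes 1 new. Total: 55.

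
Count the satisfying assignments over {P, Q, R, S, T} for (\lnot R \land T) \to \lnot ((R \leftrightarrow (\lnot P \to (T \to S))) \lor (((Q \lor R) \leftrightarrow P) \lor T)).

24

Initial set: {T ((\lnot R \land T) \to \lnot ((R \leftrightarrow (\lnot P \to (T \to S))) \lor (((Q \lor R) \leftrightarrow P) \lor T)))}.
T ((\lnot R \land T) \to \lnot ((R \leftrightarrow (\lnot P \to (T \to S))) \lor (((Q \lor R) \leftrightarrow P) \lor T))): β-rule — branch into F (\lnot R \land T)  //  T \lnot ((R \leftrightarrow (\lnot P \to (T \to S))) \lor (((Q \lor R) \leftrightarrow P) \lor T)).
  branch 1 (add F (\lnot R \land T)):
    F (\lnot R \land T): β-rule — branch into F \lnot R  //  F T.
      branch 1.1 (add F \lnot R):
        ○ open, literals {R=1}.
      branch 1.2 (add F T):
        ○ open, literals {T=0}.
  branch 2 (add T \lnot ((R \leftrightarrow (\lnot P \to (T \to S))) \lor (((Q \lor R) \leftrightarrow P) \lor T))):
    T \lnot ((R \leftrightarrow (\lnot P \to (T \to S))) \lor (((Q \lor R) \leftrightarrow P) \lor T)): α-rule — add F (R \leftrightarrow (\lnot P \to (T \to S))), F (((Q \lor R) \leftrightarrow P) \lor T).
    F (((Q \lor R) \leftrightarrow P) \lor T): α-rule — add F ((Q \lor R) \leftrightarrow P), F T.
    F (R \leftrightarrow (\lnot P \to (T \to S))): β-rule — branch into T R, F (\lnot P \to (T \to S))  //  F R, T (\lnot P \to (T \to S)).
      branch 2.1 (add T R, F (\lnot P \to (T \to S))):
        F (\lnot P \to (T \to S)): α-rule — add T \lnot P, F (T \to S).
        F (T \to S): α-rule — add T T, F S.
        × closes — contains both T and \lnot T.
      branch 2.2 (add F R, T (\lnot P \to (T \to S))):
        F ((Q \lor R) \leftrightarrow P): β-rule — branch into T (Q \lor R), F P  //  F (Q \lor R), T P.
          branch 2.2.1 (add T (Q \lor R), F P):
            T (\lnot P \to (T \to S)): β-rule — branch into F \lnot P  //  T (T \to S).
              branch 2.2.1.1 (add F \lnot P):
                × closes — contains both P and \lnot P.
              branch 2.2.1.2 (add T (T \to S)):
                T (Q \lor R): β-rule — branch into T Q  //  T R.
                  branch 2.2.1.2.1 (add T Q):
                    T (T \to S): β-rule — branch into F T  //  T S.
                      branch 2.2.1.2.1.1 (add F T):
                        ○ open, literals {P=0, Q=1, R=0, T=0}.
                      branch 2.2.1.2.1.2 (add T S):
                        ○ open, literals {P=0, Q=1, R=0, S=1, T=0}.
                  branch 2.2.1.2.2 (add T R):
                    × closes — contains both R and \lnot R.
          branch 2.2.2 (add F (Q \lor R), T P):
            F (Q \lor R): α-rule — add F Q, F R.
            T (\lnot P \to (T \to S)): β-rule — branch into F \lnot P  //  T (T \to S).
              branch 2.2.2.1 (add F \lnot P):
                ○ open, literals {P=1, Q=0, R=0, T=0}.
              branch 2.2.2.2 (add T (T \to S)):
                T (T \to S): β-rule — branch into F T  //  T S.
                  branch 2.2.2.2.1 (add F T):
                    ○ open, literals {P=1, Q=0, R=0, T=0}.
                  branch 2.2.2.2.2 (add T S):
                    ○ open, literals {P=1, Q=0, R=0, S=1, T=0}.
3 branches closed, 7 open.
Each open branch fixes some atoms; the unmentioned ones are free. Counting distinct full assignments: branch {R=1} (P, Q, S, T) contributes 16 new; branch {T=0} (P, Q, R, S) contributes 8 new; branch {P=0, Q=1, R=0, T=0} (S) contributes 0 new; branch {P=0, Q=1, R=0, S=1, T=0} (none free) contributes 0 new; branch {P=1, Q=0, R=0, T=0} (S) contributes 0 new; branch {P=1, Q=0, R=0, T=0} (S) contributes 0 new; branch {P=1, Q=0, R=0, S=1, T=0} (none free) contributes 0 new. Total: 24.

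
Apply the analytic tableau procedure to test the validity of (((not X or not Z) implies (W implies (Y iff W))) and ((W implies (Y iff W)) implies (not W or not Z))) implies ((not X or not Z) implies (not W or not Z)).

Assume the negation and expand:
Initial set: {not ((((not X or not Z) implies (W implies (Y iff W))) and ((W implies (Y iff W)) implies (not W or not Z))) implies ((not X or not Z) implies (not W or not Z)))}.
not ((((not X or not Z) implies (W implies (Y iff W))) and ((W implies (Y iff W)) implies (not W or not Z))) implies ((not X or not Z) implies (not W or not Z))): α-rule — add (((not X or not Z) implies (W implies (Y iff W))) and ((W implies (Y iff W)) implies (not W or not Z))), not ((not X or not Z) implies (not W or not Z)).
(((not X or not Z) implies (W implies (Y iff W))) and ((W implies (Y iff W)) implies (not W or not Z))): α-rule — add ((not X or not Z) implies (W implies (Y iff W))), ((W implies (Y iff W)) implies (not W or not Z)).
not ((not X or not Z) implies (not W or not Z)): α-rule — add (not X or not Z), not (not W or not Z).
not (not W or not Z): α-rule — add not not W, not not Z.
((not X or not Z) implies (W implies (Y iff W))): β-rule — branch into not (not X or not Z)  //  (W implies (Y iff W)).
  branch 1 (add not (not X or not Z)):
    not (not X or not Z): α-rule — add not not X, not not Z.
    ((W implies (Y iff W)) implies (not W or not Z)): β-rule — branch into not (W implies (Y iff W))  //  (not W or not Z).
      branch 1.1 (add not (W implies (Y iff W))):
        not (W implies (Y iff W)): α-rule — add W, not (Y iff W).
        (not X or not Z): β-rule — branch into not X  //  not Z.
          branch 1.1.1 (add not X):
            × closes — contains both X and not X.
          branch 1.1.2 (add not Z):
            × closes — contains both Z and not Z.
      branch 1.2 (add (not W or not Z)):
        (not X or not Z): β-rule — branch into not X  //  not Z.
          branch 1.2.1 (add not X):
            × closes — contains both X and not X.
          branch 1.2.2 (add not Z):
            × closes — contains both Z and not Z.
  branch 2 (add (W implies (Y iff W))):
    ((W implies (Y iff W)) implies (not W or not Z)): β-rule — branch into not (W implies (Y iff W))  //  (not W or not Z).
      branch 2.1 (add not (W implies (Y iff W))):
        not (W implies (Y iff W)): α-rule — add W, not (Y iff W).
        (not X or not Z): β-rule — branch into not X  //  not Z.
          branch 2.1.1 (add not X):
            (W implies (Y iff W)): β-rule — branch into not W  //  (Y iff W).
              branch 2.1.1.1 (add not W):
                × closes — contains both W and not W.
              branch 2.1.1.2 (add (Y iff W)):
                not (Y iff W): β-rule — branch into Y, not W  //  not Y, W.
                  branch 2.1.1.2.1 (add Y, not W):
                    × closes — contains both W and not W.
                  branch 2.1.1.2.2 (add not Y, W):
                    (Y iff W): β-rule — branch into Y, W  //  not Y, not W.
                      branch 2.1.1.2.2.1 (add Y, W):
                        × closes — contains both Y and not Y.
                      branch 2.1.1.2.2.2 (add not Y, not W):
                        × closes — contains both W and not W.
          branch 2.1.2 (add not Z):
            × closes — contains both Z and not Z.
      branch 2.2 (add (not W or not Z)):
        (not X or not Z): β-rule — branch into not X  //  not Z.
          branch 2.2.1 (add not X):
            (W implies (Y iff W)): β-rule — branch into not W  //  (Y iff W).
              branch 2.2.1.1 (add not W):
                × closes — contains both W and not W.
              branch 2.2.1.2 (add (Y iff W)):
                (not W or not Z): β-rule — branch into not W  //  not Z.
                  branch 2.2.1.2.1 (add not W):
                    × closes — contains both W and not W.
                  branch 2.2.1.2.2 (add not Z):
                    × closes — contains both Z and not Z.
          branch 2.2.2 (add not Z):
            × closes — contains both Z and not Z.
All 13 branches close.
Every branch closed, so the negation is unsatisfiable and the formula is valid.

Valid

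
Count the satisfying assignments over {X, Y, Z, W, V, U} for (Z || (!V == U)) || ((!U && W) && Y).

Initial set: {((Z || (!V == U)) || ((!U && W) && Y))}.
((Z || (!V == U)) || ((!U && W) && Y)): β-rule — branch into (Z || (!V == U))  //  ((!U && W) && Y).
  branch 1 (add (Z || (!V == U))):
    (Z || (!V == U)): β-rule — branch into Z  //  (!V == U).
      branch 1.1 (add Z):
        ○ open, literals {Z=1}.
      branch 1.2 (add (!V == U)):
        (!V == U): β-rule — branch into !V, U  //  !!V, !U.
          branch 1.2.1 (add !V, U):
            ○ open, literals {U=1, V=0}.
          branch 1.2.2 (add !!V, !U):
            ○ open, literals {U=0, V=1}.
  branch 2 (add ((!U && W) && Y)):
    ((!U && W) && Y): α-rule — add (!U && W), Y.
    (!U && W): α-rule — add !U, W.
    ○ open, literals {U=0, W=1, Y=1}.
0 branches closed, 4 open.
Each open branch fixes some atoms; the unmentioned ones are free. Counting distinct full assignments: branch {Z=1} (X, Y, W, V, U) contributes 32 new; branch {U=1, V=0} (X, Y, Z, W) contributes 8 new; branch {U=0, V=1} (X, Y, Z, W) contributes 8 new; branch {U=0, W=1, Y=1} (X, Z, V) contributes 2 new. Total: 50.

50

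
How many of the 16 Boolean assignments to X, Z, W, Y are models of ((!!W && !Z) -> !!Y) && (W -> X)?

Initial set: {(((!!W && !Z) -> !!Y) && (W -> X))}.
(((!!W && !Z) -> !!Y) && (W -> X)): α-rule — add ((!!W && !Z) -> !!Y), (W -> X).
((!!W && !Z) -> !!Y): β-rule — branch into !(!!W && !Z)  //  !!Y.
  branch 1 (add !(!!W && !Z)):
    (W -> X): β-rule — branch into !W  //  X.
      branch 1.1 (add !W):
        !(!!W && !Z): β-rule — branch into !!!W  //  !!Z.
          branch 1.1.1 (add !!!W):
            !!!W: drop double negation, giving !W.
            ○ open, literals {W=F}.
          branch 1.1.2 (add !!Z):
            ○ open, literals {W=F, Z=T}.
      branch 1.2 (add X):
        !(!!W && !Z): β-rule — branch into !!!W  //  !!Z.
          branch 1.2.1 (add !!!W):
            !!!W: drop double negation, giving !W.
            ○ open, literals {W=F, X=T}.
          branch 1.2.2 (add !!Z):
            ○ open, literals {X=T, Z=T}.
  branch 2 (add !!Y):
    !!Y: drop double negation, giving Y.
    (W -> X): β-rule — branch into !W  //  X.
      branch 2.1 (add !W):
        ○ open, literals {W=F, Y=T}.
      branch 2.2 (add X):
        ○ open, literals {X=T, Y=T}.
0 branches closed, 6 open.
Each open branch fixes some atoms; the unmentioned ones are free. Counting distinct full assignments: branch {W=F} (X, Z, Y) contributes 8 new; branch {W=F, Z=T} (X, Y) contributes 0 new; branch {W=F, X=T} (Z, Y) contributes 0 new; branch {X=T, Z=T} (W, Y) contributes 2 new; branch {W=F, Y=T} (X, Z) contributes 0 new; branch {X=T, Y=T} (Z, W) contributes 1 new. Total: 11.

11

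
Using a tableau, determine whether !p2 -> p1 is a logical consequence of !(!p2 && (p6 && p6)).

Initial set: {!(!p2 && (p6 && p6)); !(!p2 -> p1)}.
!(!p2 -> p1): α-rule — add !p2, !p1.
!(!p2 && (p6 && p6)): β-rule — branch into !!p2  //  !(p6 && p6).
  branch 1 (add !!p2):
    × closes — contains both p2 and !p2.
  branch 2 (add !(p6 && p6)):
    !(p6 && p6): β-rule — branch into !p6  //  !p6.
      branch 2.1 (add !p6):
        ○ open, literals {p1=F, p2=F, p6=F}.
      branch 2.2 (add !p6):
        ○ open, literals {p1=F, p2=F, p6=F}.
1 branch closed, 2 open.
An open branch gives a countermodel: p1=F, p2=F, p6=F (unmentioned atoms arbitrary); the premises hold there but the conclusion fails.

No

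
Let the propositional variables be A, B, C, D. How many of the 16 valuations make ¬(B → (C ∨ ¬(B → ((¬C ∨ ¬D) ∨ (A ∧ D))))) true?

Initial set: {T ¬(B → (C ∨ ¬(B → ((¬C ∨ ¬D) ∨ (A ∧ D)))))}.
T ¬(B → (C ∨ ¬(B → ((¬C ∨ ¬D) ∨ (A ∧ D))))): α-rule — add T B, F (C ∨ ¬(B → ((¬C ∨ ¬D) ∨ (A ∧ D)))).
F (C ∨ ¬(B → ((¬C ∨ ¬D) ∨ (A ∧ D)))): α-rule — add F C, F ¬(B → ((¬C ∨ ¬D) ∨ (A ∧ D))).
F ¬(B → ((¬C ∨ ¬D) ∨ (A ∧ D))): β-rule — branch into F B  //  T ((¬C ∨ ¬D) ∨ (A ∧ D)).
  branch 1 (add F B):
    × closes — contains both B and ¬B.
  branch 2 (add T ((¬C ∨ ¬D) ∨ (A ∧ D))):
    T ((¬C ∨ ¬D) ∨ (A ∧ D)): β-rule — branch into T (¬C ∨ ¬D)  //  T (A ∧ D).
      branch 2.1 (add T (¬C ∨ ¬D)):
        T (¬C ∨ ¬D): β-rule — branch into T ¬C  //  T ¬D.
          branch 2.1.1 (add T ¬C):
            ○ open, literals {B=1, C=0}.
          branch 2.1.2 (add T ¬D):
            ○ open, literals {B=1, C=0, D=0}.
      branch 2.2 (add T (A ∧ D)):
        T (A ∧ D): α-rule — add T A, T D.
        ○ open, literals {A=1, B=1, C=0, D=1}.
1 branch closed, 3 open.
Each open branch fixes some atoms; the unmentioned ones are free. Counting distinct full assignments: branch {B=1, C=0} (A, D) contributes 4 new; branch {B=1, C=0, D=0} (A) contributes 0 new; branch {A=1, B=1, C=0, D=1} (none free) contributes 0 new. Total: 4.

4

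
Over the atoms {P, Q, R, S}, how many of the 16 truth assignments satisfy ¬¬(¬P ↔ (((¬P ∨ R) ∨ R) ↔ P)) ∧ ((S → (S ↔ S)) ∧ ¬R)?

Initial set: {(¬¬(¬P ↔ (((¬P ∨ R) ∨ R) ↔ P)) ∧ ((S → (S ↔ S)) ∧ ¬R))}.
(¬¬(¬P ↔ (((¬P ∨ R) ∨ R) ↔ P)) ∧ ((S → (S ↔ S)) ∧ ¬R)): α-rule — add ¬¬(¬P ↔ (((¬P ∨ R) ∨ R) ↔ P)), ((S → (S ↔ S)) ∧ ¬R).
¬¬(¬P ↔ (((¬P ∨ R) ∨ R) ↔ P)): drop double negation, giving (¬P ↔ (((¬P ∨ R) ∨ R) ↔ P)).
((S → (S ↔ S)) ∧ ¬R): α-rule — add (S → (S ↔ S)), ¬R.
(¬P ↔ (((¬P ∨ R) ∨ R) ↔ P)): β-rule — branch into ¬P, (((¬P ∨ R) ∨ R) ↔ P)  //  ¬¬P, ¬(((¬P ∨ R) ∨ R) ↔ P).
  branch 1 (add ¬P, (((¬P ∨ R) ∨ R) ↔ P)):
    (S → (S ↔ S)): β-rule — branch into ¬S  //  (S ↔ S).
      branch 1.1 (add ¬S):
        (((¬P ∨ R) ∨ R) ↔ P): β-rule — branch into ((¬P ∨ R) ∨ R), P  //  ¬((¬P ∨ R) ∨ R), ¬P.
          branch 1.1.1 (add ((¬P ∨ R) ∨ R), P):
            × closes — contains both P and ¬P.
          branch 1.1.2 (add ¬((¬P ∨ R) ∨ R), ¬P):
            ¬((¬P ∨ R) ∨ R): α-rule — add ¬(¬P ∨ R), ¬R.
            ¬(¬P ∨ R): α-rule — add ¬¬P, ¬R.
            × closes — contains both P and ¬P.
      branch 1.2 (add (S ↔ S)):
        (((¬P ∨ R) ∨ R) ↔ P): β-rule — branch into ((¬P ∨ R) ∨ R), P  //  ¬((¬P ∨ R) ∨ R), ¬P.
          branch 1.2.1 (add ((¬P ∨ R) ∨ R), P):
            × closes — contains both P and ¬P.
          branch 1.2.2 (add ¬((¬P ∨ R) ∨ R), ¬P):
            ¬((¬P ∨ R) ∨ R): α-rule — add ¬(¬P ∨ R), ¬R.
            ¬(¬P ∨ R): α-rule — add ¬¬P, ¬R.
            × closes — contains both P and ¬P.
  branch 2 (add ¬¬P, ¬(((¬P ∨ R) ∨ R) ↔ P)):
    (S → (S ↔ S)): β-rule — branch into ¬S  //  (S ↔ S).
      branch 2.1 (add ¬S):
        ¬(((¬P ∨ R) ∨ R) ↔ P): β-rule — branch into ((¬P ∨ R) ∨ R), ¬P  //  ¬((¬P ∨ R) ∨ R), P.
          branch 2.1.1 (add ((¬P ∨ R) ∨ R), ¬P):
            × closes — contains both P and ¬P.
          branch 2.1.2 (add ¬((¬P ∨ R) ∨ R), P):
            ¬((¬P ∨ R) ∨ R): α-rule — add ¬(¬P ∨ R), ¬R.
            ¬(¬P ∨ R): α-rule — add ¬¬P, ¬R.
            ○ open, literals {P=1, R=0, S=0}.
      branch 2.2 (add (S ↔ S)):
        ¬(((¬P ∨ R) ∨ R) ↔ P): β-rule — branch into ((¬P ∨ R) ∨ R), ¬P  //  ¬((¬P ∨ R) ∨ R), P.
          branch 2.2.1 (add ((¬P ∨ R) ∨ R), ¬P):
            × closes — contains both P and ¬P.
          branch 2.2.2 (add ¬((¬P ∨ R) ∨ R), P):
            ¬((¬P ∨ R) ∨ R): α-rule — add ¬(¬P ∨ R), ¬R.
            ¬(¬P ∨ R): α-rule — add ¬¬P, ¬R.
            (S ↔ S): β-rule — branch into S, S  //  ¬S, ¬S.
              branch 2.2.2.1 (add S, S):
                ○ open, literals {P=1, R=0, S=1}.
              branch 2.2.2.2 (add ¬S, ¬S):
                ○ open, literals {P=1, R=0, S=0}.
6 branches closed, 3 open.
Each open branch fixes some atoms; the unmentioned ones are free. Counting distinct full assignments: branch {P=1, R=0, S=0} (Q) contributes 2 new; branch {P=1, R=0, S=1} (Q) contributes 2 new; branch {P=1, R=0, S=0} (Q) contributes 0 new. Total: 4.

4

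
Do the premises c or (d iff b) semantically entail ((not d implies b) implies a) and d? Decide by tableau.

No

Initial set: {(c or (d iff b)); not (((not d implies b) implies a) and d)}.
(c or (d iff b)): β-rule — branch into c  //  (d iff b).
  branch 1 (add c):
    not (((not d implies b) implies a) and d): β-rule — branch into not ((not d implies b) implies a)  //  not d.
      branch 1.1 (add not ((not d implies b) implies a)):
        not ((not d implies b) implies a): α-rule — add (not d implies b), not a.
        (not d implies b): β-rule — branch into not not d  //  b.
          branch 1.1.1 (add not not d):
            ○ open, literals {a=0, c=1, d=1}.
          branch 1.1.2 (add b):
            ○ open, literals {a=0, b=1, c=1}.
      branch 1.2 (add not d):
        ○ open, literals {c=1, d=0}.
  branch 2 (add (d iff b)):
    not (((not d implies b) implies a) and d): β-rule — branch into not ((not d implies b) implies a)  //  not d.
      branch 2.1 (add not ((not d implies b) implies a)):
        not ((not d implies b) implies a): α-rule — add (not d implies b), not a.
        (d iff b): β-rule — branch into d, b  //  not d, not b.
          branch 2.1.1 (add d, b):
            (not d implies b): β-rule — branch into not not d  //  b.
              branch 2.1.1.1 (add not not d):
                ○ open, literals {a=0, b=1, d=1}.
              branch 2.1.1.2 (add b):
                ○ open, literals {a=0, b=1, d=1}.
          branch 2.1.2 (add not d, not b):
            (not d implies b): β-rule — branch into not not d  //  b.
              branch 2.1.2.1 (add not not d):
                × closes — contains both d and not d.
              branch 2.1.2.2 (add b):
                × closes — contains both b and not b.
      branch 2.2 (add not d):
        (d iff b): β-rule — branch into d, b  //  not d, not b.
          branch 2.2.1 (add d, b):
            × closes — contains both d and not d.
          branch 2.2.2 (add not d, not b):
            ○ open, literals {b=0, d=0}.
3 branches closed, 6 open.
An open branch gives a countermodel: a=0, c=1, d=1 (unmentioned atoms arbitrary); the premises hold there but the conclusion fails.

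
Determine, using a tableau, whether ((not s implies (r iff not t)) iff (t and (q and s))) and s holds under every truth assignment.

Not valid

Assume the negation and expand:
Initial set: {not (((not s implies (r iff not t)) iff (t and (q and s))) and s)}.
not (((not s implies (r iff not t)) iff (t and (q and s))) and s): β-rule — branch into not ((not s implies (r iff not t)) iff (t and (q and s)))  //  not s.
  branch 1 (add not ((not s implies (r iff not t)) iff (t and (q and s)))):
    not ((not s implies (r iff not t)) iff (t and (q and s))): β-rule — branch into (not s implies (r iff not t)), not (t and (q and s))  //  not (not s implies (r iff not t)), (t and (q and s)).
      branch 1.1 (add (not s implies (r iff not t)), not (t and (q and s))):
        (not s implies (r iff not t)): β-rule — branch into not not s  //  (r iff not t).
          branch 1.1.1 (add not not s):
            not (t and (q and s)): β-rule — branch into not t  //  not (q and s).
              branch 1.1.1.1 (add not t):
                ○ open, literals {s=T, t=F}.
              branch 1.1.1.2 (add not (q and s)):
                not (q and s): β-rule — branch into not q  //  not s.
                  branch 1.1.1.2.1 (add not q):
                    ○ open, literals {q=F, s=T}.
                  branch 1.1.1.2.2 (add not s):
                    × closes — contains both s and not s.
          branch 1.1.2 (add (r iff not t)):
            not (t and (q and s)): β-rule — branch into not t  //  not (q and s).
              branch 1.1.2.1 (add not t):
                (r iff not t): β-rule — branch into r, not t  //  not r, not not t.
                  branch 1.1.2.1.1 (add r, not t):
                    ○ open, literals {r=T, t=F}.
                  branch 1.1.2.1.2 (add not r, not not t):
                    × closes — contains both t and not t.
              branch 1.1.2.2 (add not (q and s)):
                (r iff not t): β-rule — branch into r, not t  //  not r, not not t.
                  branch 1.1.2.2.1 (add r, not t):
                    not (q and s): β-rule — branch into not q  //  not s.
                      branch 1.1.2.2.1.1 (add not q):
                        ○ open, literals {q=F, r=T, t=F}.
                      branch 1.1.2.2.1.2 (add not s):
                        ○ open, literals {r=T, s=F, t=F}.
                  branch 1.1.2.2.2 (add not r, not not t):
                    not (q and s): β-rule — branch into not q  //  not s.
                      branch 1.1.2.2.2.1 (add not q):
                        ○ open, literals {q=F, r=F, t=T}.
                      branch 1.1.2.2.2.2 (add not s):
                        ○ open, literals {r=F, s=F, t=T}.
      branch 1.2 (add not (not s implies (r iff not t)), (t and (q and s))):
        not (not s implies (r iff not t)): α-rule — add not s, not (r iff not t).
        (t and (q and s)): α-rule — add t, (q and s).
        (q and s): α-rule — add q, s.
        × closes — contains both s and not s.
  branch 2 (add not s):
    ○ open, literals {s=F}.
3 branches closed, 8 open.
An open branch gives a countermodel: s=T, t=F (unmentioned atoms arbitrary); under it the original formula is false.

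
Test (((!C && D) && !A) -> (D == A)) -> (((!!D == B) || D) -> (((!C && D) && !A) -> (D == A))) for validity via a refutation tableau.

Assume the negation and expand:
Initial set: {!((((!C && D) && !A) -> (D == A)) -> (((!!D == B) || D) -> (((!C && D) && !A) -> (D == A))))}.
!((((!C && D) && !A) -> (D == A)) -> (((!!D == B) || D) -> (((!C && D) && !A) -> (D == A)))): α-rule — add (((!C && D) && !A) -> (D == A)), !(((!!D == B) || D) -> (((!C && D) && !A) -> (D == A))).
!(((!!D == B) || D) -> (((!C && D) && !A) -> (D == A))): α-rule — add ((!!D == B) || D), !(((!C && D) && !A) -> (D == A)).
!(((!C && D) && !A) -> (D == A)): α-rule — add ((!C && D) && !A), !(D == A).
((!C && D) && !A): α-rule — add (!C && D), !A.
(!C && D): α-rule — add !C, D.
(((!C && D) && !A) -> (D == A)): β-rule — branch into !((!C && D) && !A)  //  (D == A).
  branch 1 (add !((!C && D) && !A)):
    ((!!D == B) || D): β-rule — branch into (!!D == B)  //  D.
      branch 1.1 (add (!!D == B)):
        !(D == A): β-rule — branch into D, !A  //  !D, A.
          branch 1.1.1 (add D, !A):
            !((!C && D) && !A): β-rule — branch into !(!C && D)  //  !!A.
              branch 1.1.1.1 (add !(!C && D)):
                (!!D == B): β-rule — branch into !!D, B  //  !!!D, !B.
                  branch 1.1.1.1.1 (add !!D, B):
                    !!D: drop double negation, giving D.
                    !(!C && D): β-rule — branch into !!C  //  !D.
                      branch 1.1.1.1.1.1 (add !!C):
                        × closes — contains both C and !C.
                      branch 1.1.1.1.1.2 (add !D):
                        × closes — contains both D and !D.
                  branch 1.1.1.1.2 (add !!!D, !B):
                    !!!D: drop double negation, giving !D.
                    × closes — contains both D and !D.
              branch 1.1.1.2 (add !!A):
                × closes — contains both A and !A.
          branch 1.1.2 (add !D, A):
            × closes — contains both D and !D.
      branch 1.2 (add D):
        !(D == A): β-rule — branch into D, !A  //  !D, A.
          branch 1.2.1 (add D, !A):
            !((!C && D) && !A): β-rule — branch into !(!C && D)  //  !!A.
              branch 1.2.1.1 (add !(!C && D)):
                !(!C && D): β-rule — branch into !!C  //  !D.
                  branch 1.2.1.1.1 (add !!C):
                    × closes — contains both C and !C.
                  branch 1.2.1.1.2 (add !D):
                    × closes — contains both D and !D.
              branch 1.2.1.2 (add !!A):
                × closes — contains both A and !A.
          branch 1.2.2 (add !D, A):
            × closes — contains both D and !D.
  branch 2 (add (D == A)):
    ((!!D == B) || D): β-rule — branch into (!!D == B)  //  D.
      branch 2.1 (add (!!D == B)):
        !(D == A): β-rule — branch into D, !A  //  !D, A.
          branch 2.1.1 (add D, !A):
            (D == A): β-rule — branch into D, A  //  !D, !A.
              branch 2.1.1.1 (add D, A):
                × closes — contains both A and !A.
              branch 2.1.1.2 (add !D, !A):
                × closes — contains both D and !D.
          branch 2.1.2 (add !D, A):
            × closes — contains both D and !D.
      branch 2.2 (add D):
        !(D == A): β-rule — branch into D, !A  //  !D, A.
          branch 2.2.1 (add D, !A):
            (D == A): β-rule — branch into D, A  //  !D, !A.
              branch 2.2.1.1 (add D, A):
                × closes — contains both A and !A.
              branch 2.2.1.2 (add !D, !A):
                × closes — contains both D and !D.
          branch 2.2.2 (add !D, A):
            × closes — contains both D and !D.
All 15 branches close.
Every branch closed, so the negation is unsatisfiable and the formula is valid.

Valid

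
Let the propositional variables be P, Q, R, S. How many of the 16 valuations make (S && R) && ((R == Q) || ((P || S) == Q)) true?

2

Initial set: {((S && R) && ((R == Q) || ((P || S) == Q)))}.
((S && R) && ((R == Q) || ((P || S) == Q))): α-rule — add (S && R), ((R == Q) || ((P || S) == Q)).
(S && R): α-rule — add S, R.
((R == Q) || ((P || S) == Q)): β-rule — branch into (R == Q)  //  ((P || S) == Q).
  branch 1 (add (R == Q)):
    (R == Q): β-rule — branch into R, Q  //  !R, !Q.
      branch 1.1 (add R, Q):
        ○ open, literals {Q=1, R=1, S=1}.
      branch 1.2 (add !R, !Q):
        × closes — contains both R and !R.
  branch 2 (add ((P || S) == Q)):
    ((P || S) == Q): β-rule — branch into (P || S), Q  //  !(P || S), !Q.
      branch 2.1 (add (P || S), Q):
        (P || S): β-rule — branch into P  //  S.
          branch 2.1.1 (add P):
            ○ open, literals {P=1, Q=1, R=1, S=1}.
          branch 2.1.2 (add S):
            ○ open, literals {Q=1, R=1, S=1}.
      branch 2.2 (add !(P || S), !Q):
        !(P || S): α-rule — add !P, !S.
        × closes — contains both S and !S.
2 branches closed, 3 open.
Each open branch fixes some atoms; the unmentioned ones are free. Counting distinct full assignments: branch {Q=1, R=1, S=1} (P) contributes 2 new; branch {P=1, Q=1, R=1, S=1} (none free) contributes 0 new; branch {Q=1, R=1, S=1} (P) contributes 0 new. Total: 2.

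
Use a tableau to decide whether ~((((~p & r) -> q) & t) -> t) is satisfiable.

Unsatisfiable

Initial set: {~((((~p & r) -> q) & t) -> t)}.
~((((~p & r) -> q) & t) -> t): α-rule — add (((~p & r) -> q) & t), ~t.
(((~p & r) -> q) & t): α-rule — add ((~p & r) -> q), t.
× closes — contains both t and ~t.
All 1 branch closes.
Every branch closed; the formula is unsatisfiable.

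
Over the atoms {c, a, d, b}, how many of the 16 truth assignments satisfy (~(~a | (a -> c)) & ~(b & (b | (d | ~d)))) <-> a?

10

Initial set: {((~(~a | (a -> c)) & ~(b & (b | (d | ~d)))) <-> a)}.
((~(~a | (a -> c)) & ~(b & (b | (d | ~d)))) <-> a): β-rule — branch into (~(~a | (a -> c)) & ~(b & (b | (d | ~d)))), a  //  ~(~(~a | (a -> c)) & ~(b & (b | (d | ~d)))), ~a.
  branch 1 (add (~(~a | (a -> c)) & ~(b & (b | (d | ~d)))), a):
    (~(~a | (a -> c)) & ~(b & (b | (d | ~d)))): α-rule — add ~(~a | (a -> c)), ~(b & (b | (d | ~d))).
    ~(~a | (a -> c)): α-rule — add ~~a, ~(a -> c).
    ~(a -> c): α-rule — add a, ~c.
    ~(b & (b | (d | ~d))): β-rule — branch into ~b  //  ~(b | (d | ~d)).
      branch 1.1 (add ~b):
        ○ open, literals {a=1, b=0, c=0}.
      branch 1.2 (add ~(b | (d | ~d))):
        ~(b | (d | ~d)): α-rule — add ~b, ~(d | ~d).
        ~(d | ~d): α-rule — add ~d, ~~d.
        × closes — contains both d and ~d.
  branch 2 (add ~(~(~a | (a -> c)) & ~(b & (b | (d | ~d)))), ~a):
    ~(~(~a | (a -> c)) & ~(b & (b | (d | ~d)))): β-rule — branch into ~~(~a | (a -> c))  //  ~~(b & (b | (d | ~d))).
      branch 2.1 (add ~~(~a | (a -> c))):
        ~~(~a | (a -> c)): β-rule — branch into ~a  //  (a -> c).
          branch 2.1.1 (add ~a):
            ○ open, literals {a=0}.
          branch 2.1.2 (add (a -> c)):
            (a -> c): β-rule — branch into ~a  //  c.
              branch 2.1.2.1 (add ~a):
                ○ open, literals {a=0}.
              branch 2.1.2.2 (add c):
                ○ open, literals {a=0, c=1}.
      branch 2.2 (add ~~(b & (b | (d | ~d)))):
        ~~(b & (b | (d | ~d))): α-rule — add b, (b | (d | ~d)).
        (b | (d | ~d)): β-rule — branch into b  //  (d | ~d).
          branch 2.2.1 (add b):
            ○ open, literals {a=0, b=1}.
          branch 2.2.2 (add (d | ~d)):
            (d | ~d): β-rule — branch into d  //  ~d.
              branch 2.2.2.1 (add d):
                ○ open, literals {a=0, b=1, d=1}.
              branch 2.2.2.2 (add ~d):
                ○ open, literals {a=0, b=1, d=0}.
1 branch closed, 7 open.
Each open branch fixes some atoms; the unmentioned ones are free. Counting distinct full assignments: branch {a=1, b=0, c=0} (d) contributes 2 new; branch {a=0} (c, d, b) contributes 8 new; branch {a=0} (c, d, b) contributes 0 new; branch {a=0, c=1} (d, b) contributes 0 new; branch {a=0, b=1} (c, d) contributes 0 new; branch {a=0, b=1, d=1} (c) contributes 0 new; branch {a=0, b=1, d=0} (c) contributes 0 new. Total: 10.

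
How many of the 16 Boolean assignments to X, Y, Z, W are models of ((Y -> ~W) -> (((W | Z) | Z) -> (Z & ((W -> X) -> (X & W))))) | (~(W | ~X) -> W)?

14

Initial set: {T (((Y -> ~W) -> (((W | Z) | Z) -> (Z & ((W -> X) -> (X & W))))) | (~(W | ~X) -> W))}.
T (((Y -> ~W) -> (((W | Z) | Z) -> (Z & ((W -> X) -> (X & W))))) | (~(W | ~X) -> W)): β-rule — branch into T ((Y -> ~W) -> (((W | Z) | Z) -> (Z & ((W -> X) -> (X & W)))))  //  T (~(W | ~X) -> W).
  branch 1 (add T ((Y -> ~W) -> (((W | Z) | Z) -> (Z & ((W -> X) -> (X & W)))))):
    T ((Y -> ~W) -> (((W | Z) | Z) -> (Z & ((W -> X) -> (X & W))))): β-rule — branch into F (Y -> ~W)  //  T (((W | Z) | Z) -> (Z & ((W -> X) -> (X & W)))).
      branch 1.1 (add F (Y -> ~W)):
        F (Y -> ~W): α-rule — add T Y, F ~W.
        ○ open, literals {W=true, Y=true}.
      branch 1.2 (add T (((W | Z) | Z) -> (Z & ((W -> X) -> (X & W))))):
        T (((W | Z) | Z) -> (Z & ((W -> X) -> (X & W)))): β-rule — branch into F ((W | Z) | Z)  //  T (Z & ((W -> X) -> (X & W))).
          branch 1.2.1 (add F ((W | Z) | Z)):
            F ((W | Z) | Z): α-rule — add F (W | Z), F Z.
            F (W | Z): α-rule — add F W, F Z.
            ○ open, literals {W=false, Z=false}.
          branch 1.2.2 (add T (Z & ((W -> X) -> (X & W)))):
            T (Z & ((W -> X) -> (X & W))): α-rule — add T Z, T ((W -> X) -> (X & W)).
            T ((W -> X) -> (X & W)): β-rule — branch into F (W -> X)  //  T (X & W).
              branch 1.2.2.1 (add F (W -> X)):
                F (W -> X): α-rule — add T W, F X.
                ○ open, literals {W=true, X=false, Z=true}.
              branch 1.2.2.2 (add T (X & W)):
                T (X & W): α-rule — add T X, T W.
                ○ open, literals {W=true, X=true, Z=true}.
  branch 2 (add T (~(W | ~X) -> W)):
    T (~(W | ~X) -> W): β-rule — branch into F ~(W | ~X)  //  T W.
      branch 2.1 (add F ~(W | ~X)):
        F ~(W | ~X): β-rule — branch into T W  //  T ~X.
          branch 2.1.1 (add T W):
            ○ open, literals {W=true}.
          branch 2.1.2 (add T ~X):
            ○ open, literals {X=false}.
      branch 2.2 (add T W):
        ○ open, literals {W=true}.
0 branches closed, 7 open.
Each open branch fixes some atoms; the unmentioned ones are free. Counting distinct full assignments: branch {W=true, Y=true} (X, Z) contributes 4 new; branch {W=false, Z=false} (X, Y) contributes 4 new; branch {W=true, X=false, Z=true} (Y) contributes 1 new; branch {W=true, X=true, Z=true} (Y) contributes 1 new; branch {W=true} (X, Y, Z) contributes 2 new; branch {X=false} (Y, Z, W) contributes 2 new; branch {W=true} (X, Y, Z) contributes 0 new. Total: 14.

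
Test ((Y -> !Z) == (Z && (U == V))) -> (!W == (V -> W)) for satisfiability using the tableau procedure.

Initial set: {T (((Y -> !Z) == (Z && (U == V))) -> (!W == (V -> W)))}.
T (((Y -> !Z) == (Z && (U == V))) -> (!W == (V -> W))): β-rule — branch into F ((Y -> !Z) == (Z && (U == V)))  //  T (!W == (V -> W)).
  branch 1 (add F ((Y -> !Z) == (Z && (U == V)))):
    F ((Y -> !Z) == (Z && (U == V))): β-rule — branch into T (Y -> !Z), F (Z && (U == V))  //  F (Y -> !Z), T (Z && (U == V)).
      branch 1.1 (add T (Y -> !Z), F (Z && (U == V))):
        T (Y -> !Z): β-rule — branch into F Y  //  T !Z.
          branch 1.1.1 (add F Y):
            F (Z && (U == V)): β-rule — branch into F Z  //  F (U == V).
              branch 1.1.1.1 (add F Z):
                ○ open, literals {Y=0, Z=0}.
              branch 1.1.1.2 (add F (U == V)):
                F (U == V): β-rule — branch into T U, F V  //  F U, T V.
                  branch 1.1.1.2.1 (add T U, F V):
                    ○ open, literals {U=1, V=0, Y=0}.
                  branch 1.1.1.2.2 (add F U, T V):
                    ○ open, literals {U=0, V=1, Y=0}.
          branch 1.1.2 (add T !Z):
            F (Z && (U == V)): β-rule — branch into F Z  //  F (U == V).
              branch 1.1.2.1 (add F Z):
                ○ open, literals {Z=0}.
              branch 1.1.2.2 (add F (U == V)):
                F (U == V): β-rule — branch into T U, F V  //  F U, T V.
                  branch 1.1.2.2.1 (add T U, F V):
                    ○ open, literals {U=1, V=0, Z=0}.
                  branch 1.1.2.2.2 (add F U, T V):
                    ○ open, literals {U=0, V=1, Z=0}.
      branch 1.2 (add F (Y -> !Z), T (Z && (U == V))):
        F (Y -> !Z): α-rule — add T Y, F !Z.
        T (Z && (U == V)): α-rule — add T Z, T (U == V).
        T (U == V): β-rule — branch into T U, T V  //  F U, F V.
          branch 1.2.1 (add T U, T V):
            ○ open, literals {U=1, V=1, Y=1, Z=1}.
          branch 1.2.2 (add F U, F V):
            ○ open, literals {U=0, V=0, Y=1, Z=1}.
  branch 2 (add T (!W == (V -> W))):
    T (!W == (V -> W)): β-rule — branch into T !W, T (V -> W)  //  F !W, F (V -> W).
      branch 2.1 (add T !W, T (V -> W)):
        T (V -> W): β-rule — branch into F V  //  T W.
          branch 2.1.1 (add F V):
            ○ open, literals {V=0, W=0}.
          branch 2.1.2 (add T W):
            × closes — contains both W and !W.
      branch 2.2 (add F !W, F (V -> W)):
        F (V -> W): α-rule — add T V, F W.
        × closes — contains both W and !W.
2 branches closed, 9 open.
An open branch gives a satisfying assignment: Y=0, Z=0.

Satisfiable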